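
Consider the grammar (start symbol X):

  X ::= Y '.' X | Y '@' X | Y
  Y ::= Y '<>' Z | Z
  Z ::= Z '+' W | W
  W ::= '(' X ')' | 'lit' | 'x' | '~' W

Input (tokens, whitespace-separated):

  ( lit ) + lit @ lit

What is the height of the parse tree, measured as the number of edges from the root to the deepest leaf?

[X [Y [Z [Z [W ( [X [Y [Z [W lit]]]] )]] + [W lit]]] @ [X [Y [Z [W lit]]]]]

9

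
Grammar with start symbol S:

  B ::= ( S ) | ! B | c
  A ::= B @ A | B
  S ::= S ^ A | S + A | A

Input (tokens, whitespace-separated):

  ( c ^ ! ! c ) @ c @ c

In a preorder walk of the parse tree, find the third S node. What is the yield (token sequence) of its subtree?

[S [A [B ( [S [S [A [B c]]] ^ [A [B ! [B ! [B c]]]]] )] @ [A [B c] @ [A [B c]]]]]

c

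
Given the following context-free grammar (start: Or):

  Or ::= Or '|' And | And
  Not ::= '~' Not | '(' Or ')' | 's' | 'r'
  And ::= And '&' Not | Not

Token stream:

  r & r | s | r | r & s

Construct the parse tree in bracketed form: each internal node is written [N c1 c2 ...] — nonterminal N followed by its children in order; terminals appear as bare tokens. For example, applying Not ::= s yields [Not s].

[Or [Or [Or [Or [And [And [Not r]] & [Not r]]] | [And [Not s]]] | [And [Not r]]] | [And [And [Not r]] & [Not s]]]

Or
Or | And
Or | And | And
Or | And | And | And
And | And | And | And
And & Not | And | And | And
Not & Not | And | And | And
r & Not | And | And | And
r & r | And | And | And
r & r | Not | And | And
r & r | s | And | And
r & r | s | Not | And
r & r | s | r | And
r & r | s | r | And & Not
r & r | s | r | Not & Not
r & r | s | r | r & Not
r & r | s | r | r & s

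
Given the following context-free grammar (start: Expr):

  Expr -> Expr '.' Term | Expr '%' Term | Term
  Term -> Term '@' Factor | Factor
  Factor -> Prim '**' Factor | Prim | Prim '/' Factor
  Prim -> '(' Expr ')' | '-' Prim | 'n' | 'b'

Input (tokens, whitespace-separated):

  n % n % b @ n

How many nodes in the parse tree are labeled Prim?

[Expr [Expr [Expr [Term [Factor [Prim n]]]] % [Term [Factor [Prim n]]]] % [Term [Term [Factor [Prim b]]] @ [Factor [Prim n]]]]

4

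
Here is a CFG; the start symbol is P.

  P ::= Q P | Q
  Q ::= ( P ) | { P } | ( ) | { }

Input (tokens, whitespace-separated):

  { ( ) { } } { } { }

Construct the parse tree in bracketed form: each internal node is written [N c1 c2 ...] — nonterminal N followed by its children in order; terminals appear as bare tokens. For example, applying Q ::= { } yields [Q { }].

P
Q P
{ P } P
{ Q P } P
{ ( ) P } P
{ ( ) Q } P
{ ( ) { } } P
{ ( ) { } } Q P
{ ( ) { } } { } P
{ ( ) { } } { } Q
{ ( ) { } } { } { }

[P [Q { [P [Q ( )] [P [Q { }]]] }] [P [Q { }] [P [Q { }]]]]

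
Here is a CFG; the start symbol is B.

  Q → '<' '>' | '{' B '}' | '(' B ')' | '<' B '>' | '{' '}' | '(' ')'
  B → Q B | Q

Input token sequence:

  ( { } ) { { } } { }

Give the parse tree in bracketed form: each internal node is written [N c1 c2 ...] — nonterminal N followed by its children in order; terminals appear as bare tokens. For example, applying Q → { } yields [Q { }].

B
Q B
( B ) B
( Q ) B
( { } ) B
( { } ) Q B
( { } ) { B } B
( { } ) { Q } B
( { } ) { { } } B
( { } ) { { } } Q
( { } ) { { } } { }

[B [Q ( [B [Q { }]] )] [B [Q { [B [Q { }]] }] [B [Q { }]]]]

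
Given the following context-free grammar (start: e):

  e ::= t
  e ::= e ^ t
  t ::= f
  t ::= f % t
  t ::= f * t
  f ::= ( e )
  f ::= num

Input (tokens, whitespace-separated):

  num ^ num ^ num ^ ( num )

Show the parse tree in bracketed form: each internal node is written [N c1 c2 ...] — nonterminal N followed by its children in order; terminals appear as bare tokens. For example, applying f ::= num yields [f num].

[e [e [e [e [t [f num]]] ^ [t [f num]]] ^ [t [f num]]] ^ [t [f ( [e [t [f num]]] )]]]

e
e ^ t
e ^ t ^ t
e ^ t ^ t ^ t
t ^ t ^ t ^ t
f ^ t ^ t ^ t
num ^ t ^ t ^ t
num ^ f ^ t ^ t
num ^ num ^ t ^ t
num ^ num ^ f ^ t
num ^ num ^ num ^ t
num ^ num ^ num ^ f
num ^ num ^ num ^ ( e )
num ^ num ^ num ^ ( t )
num ^ num ^ num ^ ( f )
num ^ num ^ num ^ ( num )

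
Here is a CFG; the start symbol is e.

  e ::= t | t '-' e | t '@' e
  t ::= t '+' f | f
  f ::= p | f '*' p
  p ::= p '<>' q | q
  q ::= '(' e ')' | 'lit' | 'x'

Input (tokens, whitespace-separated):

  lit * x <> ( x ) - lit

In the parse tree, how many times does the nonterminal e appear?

[e [t [f [f [p [q lit]]] * [p [p [q x]] <> [q ( [e [t [f [p [q x]]]]] )]]]] - [e [t [f [p [q lit]]]]]]

3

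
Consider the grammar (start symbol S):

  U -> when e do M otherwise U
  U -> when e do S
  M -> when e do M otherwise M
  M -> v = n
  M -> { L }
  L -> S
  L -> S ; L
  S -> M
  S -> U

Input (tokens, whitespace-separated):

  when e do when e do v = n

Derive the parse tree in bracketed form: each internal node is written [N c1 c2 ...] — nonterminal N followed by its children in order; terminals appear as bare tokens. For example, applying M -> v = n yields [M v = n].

[S [U when e do [S [U when e do [S [M v = n]]]]]]

S
U
when e do S
when e do U
when e do when e do S
when e do when e do M
when e do when e do v = n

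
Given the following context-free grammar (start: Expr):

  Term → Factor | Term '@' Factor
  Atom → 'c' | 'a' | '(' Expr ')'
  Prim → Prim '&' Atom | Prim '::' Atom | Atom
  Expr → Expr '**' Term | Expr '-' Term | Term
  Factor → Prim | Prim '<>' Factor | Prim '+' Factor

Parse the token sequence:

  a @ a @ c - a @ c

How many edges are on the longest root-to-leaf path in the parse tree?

8

[Expr [Expr [Term [Term [Term [Factor [Prim [Atom a]]]] @ [Factor [Prim [Atom a]]]] @ [Factor [Prim [Atom c]]]]] - [Term [Term [Factor [Prim [Atom a]]]] @ [Factor [Prim [Atom c]]]]]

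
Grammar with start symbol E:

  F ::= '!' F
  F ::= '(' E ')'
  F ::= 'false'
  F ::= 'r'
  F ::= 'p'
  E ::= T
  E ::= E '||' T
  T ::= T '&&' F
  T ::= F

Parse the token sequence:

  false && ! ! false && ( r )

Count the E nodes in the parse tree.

[E [T [T [T [F false]] && [F ! [F ! [F false]]]] && [F ( [E [T [F r]]] )]]]

2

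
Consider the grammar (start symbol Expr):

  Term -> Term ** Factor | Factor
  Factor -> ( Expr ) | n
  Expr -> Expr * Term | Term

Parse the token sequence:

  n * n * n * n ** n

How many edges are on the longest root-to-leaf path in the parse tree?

[Expr [Expr [Expr [Expr [Term [Factor n]]] * [Term [Factor n]]] * [Term [Factor n]]] * [Term [Term [Factor n]] ** [Factor n]]]

6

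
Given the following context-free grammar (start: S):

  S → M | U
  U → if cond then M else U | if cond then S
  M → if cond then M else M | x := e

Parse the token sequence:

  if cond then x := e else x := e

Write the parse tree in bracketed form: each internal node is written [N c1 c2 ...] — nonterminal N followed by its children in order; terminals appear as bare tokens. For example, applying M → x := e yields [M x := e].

S
M
if cond then M else M
if cond then x := e else M
if cond then x := e else x := e

[S [M if cond then [M x := e] else [M x := e]]]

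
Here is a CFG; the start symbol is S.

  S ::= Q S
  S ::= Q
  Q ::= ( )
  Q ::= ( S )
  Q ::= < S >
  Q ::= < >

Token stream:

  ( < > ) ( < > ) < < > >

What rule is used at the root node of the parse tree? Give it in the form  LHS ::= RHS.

S ::= Q S

[S [Q ( [S [Q < >]] )] [S [Q ( [S [Q < >]] )] [S [Q < [S [Q < >]] >]]]]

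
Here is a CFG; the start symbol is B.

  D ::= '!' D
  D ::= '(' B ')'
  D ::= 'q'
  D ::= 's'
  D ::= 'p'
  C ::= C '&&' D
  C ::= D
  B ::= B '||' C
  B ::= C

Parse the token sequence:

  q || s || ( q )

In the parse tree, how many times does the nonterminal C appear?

[B [B [B [C [D q]]] || [C [D s]]] || [C [D ( [B [C [D q]]] )]]]

4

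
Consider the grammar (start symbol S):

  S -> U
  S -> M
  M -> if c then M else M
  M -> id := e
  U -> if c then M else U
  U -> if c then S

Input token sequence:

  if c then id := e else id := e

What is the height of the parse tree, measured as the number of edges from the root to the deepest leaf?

[S [M if c then [M id := e] else [M id := e]]]

3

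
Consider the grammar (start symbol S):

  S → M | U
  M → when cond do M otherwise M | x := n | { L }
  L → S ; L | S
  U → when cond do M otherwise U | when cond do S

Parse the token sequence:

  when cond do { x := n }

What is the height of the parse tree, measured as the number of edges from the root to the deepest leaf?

[S [U when cond do [S [M { [L [S [M x := n]]] }]]]]

7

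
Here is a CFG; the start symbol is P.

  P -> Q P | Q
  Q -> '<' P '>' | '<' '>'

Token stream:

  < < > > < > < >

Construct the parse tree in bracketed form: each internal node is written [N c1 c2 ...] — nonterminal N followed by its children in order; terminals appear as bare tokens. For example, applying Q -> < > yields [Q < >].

P
Q P
< P > P
< Q > P
< < > > P
< < > > Q P
< < > > < > P
< < > > < > Q
< < > > < > < >

[P [Q < [P [Q < >]] >] [P [Q < >] [P [Q < >]]]]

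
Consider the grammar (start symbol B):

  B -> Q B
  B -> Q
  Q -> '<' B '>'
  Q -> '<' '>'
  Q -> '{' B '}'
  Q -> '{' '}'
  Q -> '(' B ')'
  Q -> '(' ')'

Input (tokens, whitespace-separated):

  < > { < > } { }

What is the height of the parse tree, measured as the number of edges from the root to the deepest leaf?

5

[B [Q < >] [B [Q { [B [Q < >]] }] [B [Q { }]]]]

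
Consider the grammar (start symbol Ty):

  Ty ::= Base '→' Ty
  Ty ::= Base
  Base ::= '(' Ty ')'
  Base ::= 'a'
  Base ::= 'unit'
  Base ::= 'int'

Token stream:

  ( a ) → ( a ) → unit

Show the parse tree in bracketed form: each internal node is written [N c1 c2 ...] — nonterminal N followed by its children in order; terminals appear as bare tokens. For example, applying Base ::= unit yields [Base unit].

Ty
Base → Ty
( Ty ) → Ty
( Base ) → Ty
( a ) → Ty
( a ) → Base → Ty
( a ) → ( Ty ) → Ty
( a ) → ( Base ) → Ty
( a ) → ( a ) → Ty
( a ) → ( a ) → Base
( a ) → ( a ) → unit

[Ty [Base ( [Ty [Base a]] )] → [Ty [Base ( [Ty [Base a]] )] → [Ty [Base unit]]]]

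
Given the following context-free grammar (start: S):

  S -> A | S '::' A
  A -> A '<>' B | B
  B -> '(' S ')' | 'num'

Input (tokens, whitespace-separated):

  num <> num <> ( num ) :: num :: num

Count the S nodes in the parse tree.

4

[S [S [S [A [A [A [B num]] <> [B num]] <> [B ( [S [A [B num]]] )]]] :: [A [B num]]] :: [A [B num]]]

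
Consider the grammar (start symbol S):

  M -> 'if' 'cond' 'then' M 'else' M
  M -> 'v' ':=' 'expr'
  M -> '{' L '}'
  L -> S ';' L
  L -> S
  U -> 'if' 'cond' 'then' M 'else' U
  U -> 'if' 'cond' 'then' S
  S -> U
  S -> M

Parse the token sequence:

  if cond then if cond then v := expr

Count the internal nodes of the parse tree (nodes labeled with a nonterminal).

6

[S [U if cond then [S [U if cond then [S [M v := expr]]]]]]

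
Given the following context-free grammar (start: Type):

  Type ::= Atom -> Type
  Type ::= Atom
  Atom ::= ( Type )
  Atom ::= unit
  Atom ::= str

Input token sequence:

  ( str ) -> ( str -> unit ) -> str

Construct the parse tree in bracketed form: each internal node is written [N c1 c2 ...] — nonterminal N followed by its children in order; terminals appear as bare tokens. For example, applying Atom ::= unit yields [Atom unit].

Type
Atom -> Type
( Type ) -> Type
( Atom ) -> Type
( str ) -> Type
( str ) -> Atom -> Type
( str ) -> ( Type ) -> Type
( str ) -> ( Atom -> Type ) -> Type
( str ) -> ( str -> Type ) -> Type
( str ) -> ( str -> Atom ) -> Type
( str ) -> ( str -> unit ) -> Type
( str ) -> ( str -> unit ) -> Atom
( str ) -> ( str -> unit ) -> str

[Type [Atom ( [Type [Atom str]] )] -> [Type [Atom ( [Type [Atom str] -> [Type [Atom unit]]] )] -> [Type [Atom str]]]]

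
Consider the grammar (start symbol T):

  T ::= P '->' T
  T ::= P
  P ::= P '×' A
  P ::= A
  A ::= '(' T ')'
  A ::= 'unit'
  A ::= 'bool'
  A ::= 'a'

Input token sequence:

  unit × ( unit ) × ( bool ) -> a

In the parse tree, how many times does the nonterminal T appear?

[T [P [P [P [A unit]] × [A ( [T [P [A unit]]] )]] × [A ( [T [P [A bool]]] )]] -> [T [P [A a]]]]

4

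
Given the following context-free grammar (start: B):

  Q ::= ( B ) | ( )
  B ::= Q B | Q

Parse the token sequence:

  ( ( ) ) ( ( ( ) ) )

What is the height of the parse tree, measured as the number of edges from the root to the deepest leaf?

[B [Q ( [B [Q ( )]] )] [B [Q ( [B [Q ( [B [Q ( )]] )]] )]]]

7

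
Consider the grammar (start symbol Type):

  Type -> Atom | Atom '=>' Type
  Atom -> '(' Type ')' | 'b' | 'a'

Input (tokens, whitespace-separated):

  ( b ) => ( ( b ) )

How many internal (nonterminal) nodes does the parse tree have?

[Type [Atom ( [Type [Atom b]] )] => [Type [Atom ( [Type [Atom ( [Type [Atom b]] )]] )]]]

10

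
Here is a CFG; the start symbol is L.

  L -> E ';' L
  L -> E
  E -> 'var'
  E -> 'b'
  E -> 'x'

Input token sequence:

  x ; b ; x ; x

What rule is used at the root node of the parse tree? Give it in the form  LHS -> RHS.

[L [E x] ; [L [E b] ; [L [E x] ; [L [E x]]]]]

L -> E ';' L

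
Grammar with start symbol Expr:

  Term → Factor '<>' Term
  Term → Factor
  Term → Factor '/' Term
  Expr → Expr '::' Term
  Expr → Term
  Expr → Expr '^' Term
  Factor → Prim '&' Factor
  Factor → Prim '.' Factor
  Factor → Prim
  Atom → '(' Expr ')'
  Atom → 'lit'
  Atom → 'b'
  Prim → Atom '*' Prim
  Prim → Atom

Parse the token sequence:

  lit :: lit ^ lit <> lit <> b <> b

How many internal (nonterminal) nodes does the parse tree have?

[Expr [Expr [Expr [Term [Factor [Prim [Atom lit]]]]] :: [Term [Factor [Prim [Atom lit]]]]] ^ [Term [Factor [Prim [Atom lit]]] <> [Term [Factor [Prim [Atom lit]]] <> [Term [Factor [Prim [Atom b]]] <> [Term [Factor [Prim [Atom b]]]]]]]]

27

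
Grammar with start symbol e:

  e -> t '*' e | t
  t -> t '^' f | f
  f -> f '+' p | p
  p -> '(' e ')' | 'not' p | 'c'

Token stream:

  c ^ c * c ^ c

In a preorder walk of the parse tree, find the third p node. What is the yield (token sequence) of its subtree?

[e [t [t [f [p c]]] ^ [f [p c]]] * [e [t [t [f [p c]]] ^ [f [p c]]]]]

c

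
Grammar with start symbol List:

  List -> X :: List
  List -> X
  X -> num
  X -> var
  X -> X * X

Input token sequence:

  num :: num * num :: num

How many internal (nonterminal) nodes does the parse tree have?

[List [X num] :: [List [X [X num] * [X num]] :: [List [X num]]]]

8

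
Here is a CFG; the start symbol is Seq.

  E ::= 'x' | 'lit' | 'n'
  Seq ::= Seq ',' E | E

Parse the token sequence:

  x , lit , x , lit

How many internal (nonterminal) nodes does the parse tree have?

[Seq [Seq [Seq [Seq [E x]] , [E lit]] , [E x]] , [E lit]]

8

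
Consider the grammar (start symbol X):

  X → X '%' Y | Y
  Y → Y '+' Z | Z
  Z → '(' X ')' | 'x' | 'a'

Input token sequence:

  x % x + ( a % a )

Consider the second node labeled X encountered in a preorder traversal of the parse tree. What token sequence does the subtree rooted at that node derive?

[X [X [Y [Z x]]] % [Y [Y [Z x]] + [Z ( [X [X [Y [Z a]]] % [Y [Z a]]] )]]]

x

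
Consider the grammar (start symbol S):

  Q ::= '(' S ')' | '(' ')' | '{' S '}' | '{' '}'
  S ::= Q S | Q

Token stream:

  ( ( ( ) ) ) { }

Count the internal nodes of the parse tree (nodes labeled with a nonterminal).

[S [Q ( [S [Q ( [S [Q ( )]] )]] )] [S [Q { }]]]

8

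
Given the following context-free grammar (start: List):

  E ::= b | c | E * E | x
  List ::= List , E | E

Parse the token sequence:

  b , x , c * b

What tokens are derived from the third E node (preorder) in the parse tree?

c * b

[List [List [List [E b]] , [E x]] , [E [E c] * [E b]]]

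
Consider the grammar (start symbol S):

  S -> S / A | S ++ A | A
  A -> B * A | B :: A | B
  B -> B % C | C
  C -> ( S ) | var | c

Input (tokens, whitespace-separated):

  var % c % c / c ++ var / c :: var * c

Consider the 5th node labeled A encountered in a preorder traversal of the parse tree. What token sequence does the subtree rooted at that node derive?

[S [S [S [S [A [B [B [B [C var]] % [C c]] % [C c]]]] / [A [B [C c]]]] ++ [A [B [C var]]]] / [A [B [C c]] :: [A [B [C var]] * [A [B [C c]]]]]]

var * c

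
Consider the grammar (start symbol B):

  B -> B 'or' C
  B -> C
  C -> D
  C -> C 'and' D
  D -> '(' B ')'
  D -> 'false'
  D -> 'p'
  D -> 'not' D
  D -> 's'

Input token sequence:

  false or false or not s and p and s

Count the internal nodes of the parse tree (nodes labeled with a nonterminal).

14

[B [B [B [C [D false]]] or [C [D false]]] or [C [C [C [D not [D s]]] and [D p]] and [D s]]]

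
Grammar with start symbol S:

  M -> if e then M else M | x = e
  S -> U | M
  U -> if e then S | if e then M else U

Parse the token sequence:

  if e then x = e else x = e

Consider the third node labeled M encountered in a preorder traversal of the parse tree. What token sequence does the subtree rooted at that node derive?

[S [M if e then [M x = e] else [M x = e]]]

x = e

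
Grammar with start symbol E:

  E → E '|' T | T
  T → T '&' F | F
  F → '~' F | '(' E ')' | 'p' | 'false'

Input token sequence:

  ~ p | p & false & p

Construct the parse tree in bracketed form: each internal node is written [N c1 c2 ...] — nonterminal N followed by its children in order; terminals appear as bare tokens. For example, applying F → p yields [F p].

[E [E [T [F ~ [F p]]]] | [T [T [T [F p]] & [F false]] & [F p]]]

E
E | T
T | T
F | T
~ F | T
~ p | T
~ p | T & F
~ p | T & F & F
~ p | F & F & F
~ p | p & F & F
~ p | p & false & F
~ p | p & false & p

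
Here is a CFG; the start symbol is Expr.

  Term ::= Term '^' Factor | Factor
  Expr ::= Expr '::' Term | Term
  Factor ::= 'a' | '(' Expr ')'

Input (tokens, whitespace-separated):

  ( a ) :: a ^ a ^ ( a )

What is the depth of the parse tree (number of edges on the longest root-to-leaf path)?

7

[Expr [Expr [Term [Factor ( [Expr [Term [Factor a]]] )]]] :: [Term [Term [Term [Factor a]] ^ [Factor a]] ^ [Factor ( [Expr [Term [Factor a]]] )]]]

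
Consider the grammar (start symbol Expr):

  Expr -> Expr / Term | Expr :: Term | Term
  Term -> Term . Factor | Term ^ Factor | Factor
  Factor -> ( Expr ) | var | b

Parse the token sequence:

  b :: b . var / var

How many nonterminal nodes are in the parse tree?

11

[Expr [Expr [Expr [Term [Factor b]]] :: [Term [Term [Factor b]] . [Factor var]]] / [Term [Factor var]]]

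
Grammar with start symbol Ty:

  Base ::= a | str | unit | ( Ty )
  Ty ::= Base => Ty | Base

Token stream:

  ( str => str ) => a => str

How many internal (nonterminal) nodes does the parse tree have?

10

[Ty [Base ( [Ty [Base str] => [Ty [Base str]]] )] => [Ty [Base a] => [Ty [Base str]]]]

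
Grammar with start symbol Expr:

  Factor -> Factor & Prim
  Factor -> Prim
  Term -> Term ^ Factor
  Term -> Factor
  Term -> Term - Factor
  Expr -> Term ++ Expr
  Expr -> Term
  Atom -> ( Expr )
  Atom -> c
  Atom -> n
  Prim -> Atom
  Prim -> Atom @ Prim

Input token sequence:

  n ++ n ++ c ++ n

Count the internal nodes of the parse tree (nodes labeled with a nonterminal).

[Expr [Term [Factor [Prim [Atom n]]]] ++ [Expr [Term [Factor [Prim [Atom n]]]] ++ [Expr [Term [Factor [Prim [Atom c]]]] ++ [Expr [Term [Factor [Prim [Atom n]]]]]]]]

20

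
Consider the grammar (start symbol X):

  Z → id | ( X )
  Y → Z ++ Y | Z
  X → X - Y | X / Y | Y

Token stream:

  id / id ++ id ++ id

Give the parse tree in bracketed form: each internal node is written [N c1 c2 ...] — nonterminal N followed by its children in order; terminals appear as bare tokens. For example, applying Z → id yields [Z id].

X
X / Y
Y / Y
Z / Y
id / Y
id / Z ++ Y
id / id ++ Y
id / id ++ Z ++ Y
id / id ++ id ++ Y
id / id ++ id ++ Z
id / id ++ id ++ id

[X [X [Y [Z id]]] / [Y [Z id] ++ [Y [Z id] ++ [Y [Z id]]]]]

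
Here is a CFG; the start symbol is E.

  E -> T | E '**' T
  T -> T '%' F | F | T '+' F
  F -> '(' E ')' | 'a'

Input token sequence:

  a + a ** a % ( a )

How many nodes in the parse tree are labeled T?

[E [E [T [T [F a]] + [F a]]] ** [T [T [F a]] % [F ( [E [T [F a]]] )]]]

5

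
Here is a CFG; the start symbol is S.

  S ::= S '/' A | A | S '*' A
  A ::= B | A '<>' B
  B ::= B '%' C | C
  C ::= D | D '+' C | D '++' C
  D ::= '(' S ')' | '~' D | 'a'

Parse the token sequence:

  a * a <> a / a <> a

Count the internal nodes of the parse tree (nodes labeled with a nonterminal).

23

[S [S [S [A [B [C [D a]]]]] * [A [A [B [C [D a]]]] <> [B [C [D a]]]]] / [A [A [B [C [D a]]]] <> [B [C [D a]]]]]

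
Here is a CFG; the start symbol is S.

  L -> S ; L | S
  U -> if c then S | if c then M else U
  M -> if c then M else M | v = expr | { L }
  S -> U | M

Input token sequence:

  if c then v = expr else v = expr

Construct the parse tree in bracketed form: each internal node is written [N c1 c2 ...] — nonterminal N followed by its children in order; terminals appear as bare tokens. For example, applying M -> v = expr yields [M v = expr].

[S [M if c then [M v = expr] else [M v = expr]]]

S
M
if c then M else M
if c then v = expr else M
if c then v = expr else v = expr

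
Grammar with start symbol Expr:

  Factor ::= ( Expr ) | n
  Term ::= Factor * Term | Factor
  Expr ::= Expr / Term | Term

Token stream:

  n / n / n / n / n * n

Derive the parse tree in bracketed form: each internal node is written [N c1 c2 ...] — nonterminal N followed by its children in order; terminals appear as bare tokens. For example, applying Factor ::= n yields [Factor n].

[Expr [Expr [Expr [Expr [Expr [Term [Factor n]]] / [Term [Factor n]]] / [Term [Factor n]]] / [Term [Factor n]]] / [Term [Factor n] * [Term [Factor n]]]]

Expr
Expr / Term
Expr / Term / Term
Expr / Term / Term / Term
Expr / Term / Term / Term / Term
Term / Term / Term / Term / Term
Factor / Term / Term / Term / Term
n / Term / Term / Term / Term
n / Factor / Term / Term / Term
n / n / Term / Term / Term
n / n / Factor / Term / Term
n / n / n / Term / Term
n / n / n / Factor / Term
n / n / n / n / Term
n / n / n / n / Factor * Term
n / n / n / n / n * Term
n / n / n / n / n * Factor
n / n / n / n / n * n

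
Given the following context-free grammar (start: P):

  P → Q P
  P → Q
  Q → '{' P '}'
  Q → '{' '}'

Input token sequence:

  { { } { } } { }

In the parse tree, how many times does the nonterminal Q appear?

[P [Q { [P [Q { }] [P [Q { }]]] }] [P [Q { }]]]

4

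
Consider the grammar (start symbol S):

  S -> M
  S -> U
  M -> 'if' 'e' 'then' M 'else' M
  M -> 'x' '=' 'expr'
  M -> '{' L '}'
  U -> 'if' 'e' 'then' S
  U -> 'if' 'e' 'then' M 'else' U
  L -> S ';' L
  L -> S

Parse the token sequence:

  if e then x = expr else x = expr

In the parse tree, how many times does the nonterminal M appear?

3

[S [M if e then [M x = expr] else [M x = expr]]]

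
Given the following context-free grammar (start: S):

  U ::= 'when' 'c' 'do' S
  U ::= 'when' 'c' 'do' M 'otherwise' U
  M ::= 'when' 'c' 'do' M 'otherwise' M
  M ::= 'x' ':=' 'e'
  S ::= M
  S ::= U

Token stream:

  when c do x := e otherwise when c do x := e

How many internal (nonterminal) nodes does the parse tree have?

6

[S [U when c do [M x := e] otherwise [U when c do [S [M x := e]]]]]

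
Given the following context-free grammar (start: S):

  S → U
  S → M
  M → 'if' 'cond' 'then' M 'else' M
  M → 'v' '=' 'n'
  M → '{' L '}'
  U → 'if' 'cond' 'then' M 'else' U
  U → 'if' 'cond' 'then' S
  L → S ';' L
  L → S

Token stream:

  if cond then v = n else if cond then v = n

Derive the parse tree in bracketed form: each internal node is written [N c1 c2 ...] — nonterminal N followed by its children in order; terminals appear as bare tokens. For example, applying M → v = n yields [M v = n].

[S [U if cond then [M v = n] else [U if cond then [S [M v = n]]]]]

S
U
if cond then M else U
if cond then v = n else U
if cond then v = n else if cond then S
if cond then v = n else if cond then M
if cond then v = n else if cond then v = n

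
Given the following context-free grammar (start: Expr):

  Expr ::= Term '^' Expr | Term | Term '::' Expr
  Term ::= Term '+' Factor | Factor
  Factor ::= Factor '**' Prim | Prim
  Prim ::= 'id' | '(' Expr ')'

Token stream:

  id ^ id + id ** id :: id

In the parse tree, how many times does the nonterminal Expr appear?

[Expr [Term [Factor [Prim id]]] ^ [Expr [Term [Term [Factor [Prim id]]] + [Factor [Factor [Prim id]] ** [Prim id]]] :: [Expr [Term [Factor [Prim id]]]]]]

3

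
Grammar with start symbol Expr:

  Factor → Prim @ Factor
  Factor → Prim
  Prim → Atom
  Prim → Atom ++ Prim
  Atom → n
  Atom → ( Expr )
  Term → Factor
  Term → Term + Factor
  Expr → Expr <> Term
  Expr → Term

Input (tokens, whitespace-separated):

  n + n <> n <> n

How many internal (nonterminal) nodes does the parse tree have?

[Expr [Expr [Expr [Term [Term [Factor [Prim [Atom n]]]] + [Factor [Prim [Atom n]]]]] <> [Term [Factor [Prim [Atom n]]]]] <> [Term [Factor [Prim [Atom n]]]]]

19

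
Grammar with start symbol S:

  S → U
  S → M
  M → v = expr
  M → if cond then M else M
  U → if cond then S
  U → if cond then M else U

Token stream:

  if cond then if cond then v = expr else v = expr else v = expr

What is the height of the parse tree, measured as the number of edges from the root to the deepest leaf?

[S [M if cond then [M if cond then [M v = expr] else [M v = expr]] else [M v = expr]]]

4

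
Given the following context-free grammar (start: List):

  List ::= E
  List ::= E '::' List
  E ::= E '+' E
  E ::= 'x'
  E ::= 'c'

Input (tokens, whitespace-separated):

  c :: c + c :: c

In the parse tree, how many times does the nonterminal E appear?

5

[List [E c] :: [List [E [E c] + [E c]] :: [List [E c]]]]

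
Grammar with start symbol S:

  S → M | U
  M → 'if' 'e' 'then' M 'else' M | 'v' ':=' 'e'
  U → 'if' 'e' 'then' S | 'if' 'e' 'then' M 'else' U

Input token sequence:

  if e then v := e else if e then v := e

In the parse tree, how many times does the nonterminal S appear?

[S [U if e then [M v := e] else [U if e then [S [M v := e]]]]]

2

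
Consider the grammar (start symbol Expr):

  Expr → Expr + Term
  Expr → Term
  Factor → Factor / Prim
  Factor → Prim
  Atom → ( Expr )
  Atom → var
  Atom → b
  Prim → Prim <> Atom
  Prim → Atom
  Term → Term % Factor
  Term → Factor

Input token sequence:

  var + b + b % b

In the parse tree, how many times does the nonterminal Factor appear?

4

[Expr [Expr [Expr [Term [Factor [Prim [Atom var]]]]] + [Term [Factor [Prim [Atom b]]]]] + [Term [Term [Factor [Prim [Atom b]]]] % [Factor [Prim [Atom b]]]]]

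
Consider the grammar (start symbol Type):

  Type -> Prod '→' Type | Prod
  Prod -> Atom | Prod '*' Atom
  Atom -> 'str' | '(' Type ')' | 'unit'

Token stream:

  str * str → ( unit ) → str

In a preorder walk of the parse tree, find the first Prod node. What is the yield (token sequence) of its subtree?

str * str

[Type [Prod [Prod [Atom str]] * [Atom str]] → [Type [Prod [Atom ( [Type [Prod [Atom unit]]] )]] → [Type [Prod [Atom str]]]]]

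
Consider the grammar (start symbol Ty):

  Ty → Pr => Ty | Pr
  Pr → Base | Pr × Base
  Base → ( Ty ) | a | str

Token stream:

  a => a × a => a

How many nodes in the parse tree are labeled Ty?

[Ty [Pr [Base a]] => [Ty [Pr [Pr [Base a]] × [Base a]] => [Ty [Pr [Base a]]]]]

3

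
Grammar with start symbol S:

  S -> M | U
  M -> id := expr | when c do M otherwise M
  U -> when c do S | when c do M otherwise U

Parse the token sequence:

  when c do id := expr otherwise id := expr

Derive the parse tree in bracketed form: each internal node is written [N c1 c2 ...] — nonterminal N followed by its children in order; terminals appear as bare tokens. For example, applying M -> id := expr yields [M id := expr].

S
M
when c do M otherwise M
when c do id := expr otherwise M
when c do id := expr otherwise id := expr

[S [M when c do [M id := expr] otherwise [M id := expr]]]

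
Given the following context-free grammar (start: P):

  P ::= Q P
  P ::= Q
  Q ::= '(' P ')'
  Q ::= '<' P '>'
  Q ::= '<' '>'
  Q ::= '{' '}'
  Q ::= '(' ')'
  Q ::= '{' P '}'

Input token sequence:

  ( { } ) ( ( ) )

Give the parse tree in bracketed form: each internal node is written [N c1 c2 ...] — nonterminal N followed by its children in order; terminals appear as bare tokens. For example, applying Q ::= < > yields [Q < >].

P
Q P
( P ) P
( Q ) P
( { } ) P
( { } ) Q
( { } ) ( P )
( { } ) ( Q )
( { } ) ( ( ) )

[P [Q ( [P [Q { }]] )] [P [Q ( [P [Q ( )]] )]]]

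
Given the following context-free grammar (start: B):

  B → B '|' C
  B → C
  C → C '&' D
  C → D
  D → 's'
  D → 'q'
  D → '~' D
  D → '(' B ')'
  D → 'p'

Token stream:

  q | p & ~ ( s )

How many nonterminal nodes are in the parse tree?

[B [B [C [D q]]] | [C [C [D p]] & [D ~ [D ( [B [C [D s]]] )]]]]

12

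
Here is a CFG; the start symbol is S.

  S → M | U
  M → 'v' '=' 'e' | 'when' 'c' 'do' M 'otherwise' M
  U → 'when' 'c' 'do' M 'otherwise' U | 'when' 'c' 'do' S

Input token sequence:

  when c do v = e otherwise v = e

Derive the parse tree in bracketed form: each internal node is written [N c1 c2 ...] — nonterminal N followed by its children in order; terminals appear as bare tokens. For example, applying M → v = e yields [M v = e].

S
M
when c do M otherwise M
when c do v = e otherwise M
when c do v = e otherwise v = e

[S [M when c do [M v = e] otherwise [M v = e]]]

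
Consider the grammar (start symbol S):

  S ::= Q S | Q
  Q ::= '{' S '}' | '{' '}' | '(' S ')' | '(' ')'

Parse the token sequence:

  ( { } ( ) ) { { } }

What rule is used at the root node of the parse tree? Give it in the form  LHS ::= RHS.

S ::= Q S

[S [Q ( [S [Q { }] [S [Q ( )]]] )] [S [Q { [S [Q { }]] }]]]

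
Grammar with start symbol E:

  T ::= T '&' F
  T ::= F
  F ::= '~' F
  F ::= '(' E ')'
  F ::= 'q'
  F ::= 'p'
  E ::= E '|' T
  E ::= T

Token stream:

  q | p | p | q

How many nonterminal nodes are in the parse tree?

12

[E [E [E [E [T [F q]]] | [T [F p]]] | [T [F p]]] | [T [F q]]]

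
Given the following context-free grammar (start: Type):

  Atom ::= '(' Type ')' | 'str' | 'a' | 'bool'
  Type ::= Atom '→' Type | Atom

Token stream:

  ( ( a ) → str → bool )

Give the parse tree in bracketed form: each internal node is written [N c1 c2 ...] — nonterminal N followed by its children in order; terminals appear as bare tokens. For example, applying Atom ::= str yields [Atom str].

Type
Atom
( Type )
( Atom → Type )
( ( Type ) → Type )
( ( Atom ) → Type )
( ( a ) → Type )
( ( a ) → Atom → Type )
( ( a ) → str → Type )
( ( a ) → str → Atom )
( ( a ) → str → bool )

[Type [Atom ( [Type [Atom ( [Type [Atom a]] )] → [Type [Atom str] → [Type [Atom bool]]]] )]]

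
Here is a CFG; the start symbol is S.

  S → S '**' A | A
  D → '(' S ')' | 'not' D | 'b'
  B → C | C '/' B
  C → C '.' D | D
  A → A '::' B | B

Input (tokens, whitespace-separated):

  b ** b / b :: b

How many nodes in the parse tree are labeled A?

3

[S [S [A [B [C [D b]]]]] ** [A [A [B [C [D b]] / [B [C [D b]]]]] :: [B [C [D b]]]]]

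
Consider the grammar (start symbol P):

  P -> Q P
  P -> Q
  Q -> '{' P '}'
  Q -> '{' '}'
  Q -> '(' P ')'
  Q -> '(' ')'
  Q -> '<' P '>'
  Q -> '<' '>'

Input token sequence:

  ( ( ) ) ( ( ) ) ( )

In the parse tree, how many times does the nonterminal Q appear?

5

[P [Q ( [P [Q ( )]] )] [P [Q ( [P [Q ( )]] )] [P [Q ( )]]]]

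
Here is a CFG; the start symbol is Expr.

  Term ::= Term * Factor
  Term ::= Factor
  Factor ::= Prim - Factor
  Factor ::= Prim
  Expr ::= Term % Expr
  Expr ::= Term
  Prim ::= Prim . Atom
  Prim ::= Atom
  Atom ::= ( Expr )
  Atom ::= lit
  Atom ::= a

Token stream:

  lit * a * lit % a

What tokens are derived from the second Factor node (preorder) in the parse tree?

[Expr [Term [Term [Term [Factor [Prim [Atom lit]]]] * [Factor [Prim [Atom a]]]] * [Factor [Prim [Atom lit]]]] % [Expr [Term [Factor [Prim [Atom a]]]]]]

a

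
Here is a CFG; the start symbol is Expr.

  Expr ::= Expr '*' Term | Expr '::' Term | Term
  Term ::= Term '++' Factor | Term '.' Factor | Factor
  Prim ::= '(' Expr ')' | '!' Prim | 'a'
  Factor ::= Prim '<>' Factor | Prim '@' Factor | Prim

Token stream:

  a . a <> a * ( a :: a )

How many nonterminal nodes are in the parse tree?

[Expr [Expr [Term [Term [Factor [Prim a]]] . [Factor [Prim a] <> [Factor [Prim a]]]]] * [Term [Factor [Prim ( [Expr [Expr [Term [Factor [Prim a]]]] :: [Term [Factor [Prim a]]]] )]]]]

21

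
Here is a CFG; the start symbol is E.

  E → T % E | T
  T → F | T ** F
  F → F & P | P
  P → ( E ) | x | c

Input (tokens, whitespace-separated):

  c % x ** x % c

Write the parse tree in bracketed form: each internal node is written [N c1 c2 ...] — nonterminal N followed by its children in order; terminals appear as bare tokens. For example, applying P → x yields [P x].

E
T % E
F % E
P % E
c % E
c % T % E
c % T ** F % E
c % F ** F % E
c % P ** F % E
c % x ** F % E
c % x ** P % E
c % x ** x % E
c % x ** x % T
c % x ** x % F
c % x ** x % P
c % x ** x % c

[E [T [F [P c]]] % [E [T [T [F [P x]]] ** [F [P x]]] % [E [T [F [P c]]]]]]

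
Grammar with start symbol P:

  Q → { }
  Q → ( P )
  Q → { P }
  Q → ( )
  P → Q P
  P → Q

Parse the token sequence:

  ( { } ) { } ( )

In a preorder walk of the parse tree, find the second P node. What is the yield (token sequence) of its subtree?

{ }

[P [Q ( [P [Q { }]] )] [P [Q { }] [P [Q ( )]]]]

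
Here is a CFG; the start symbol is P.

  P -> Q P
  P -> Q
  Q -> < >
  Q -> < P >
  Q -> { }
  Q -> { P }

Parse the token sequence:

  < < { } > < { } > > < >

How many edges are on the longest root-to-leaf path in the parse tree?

[P [Q < [P [Q < [P [Q { }]] >] [P [Q < [P [Q { }]] >]]] >] [P [Q < >]]]

7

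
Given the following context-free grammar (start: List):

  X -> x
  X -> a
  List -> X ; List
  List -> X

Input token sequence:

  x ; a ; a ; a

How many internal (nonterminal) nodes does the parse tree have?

8

[List [X x] ; [List [X a] ; [List [X a] ; [List [X a]]]]]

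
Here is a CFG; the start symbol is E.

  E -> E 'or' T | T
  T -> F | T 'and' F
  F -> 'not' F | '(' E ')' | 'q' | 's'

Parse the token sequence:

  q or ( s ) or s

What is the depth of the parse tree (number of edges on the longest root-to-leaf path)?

[E [E [E [T [F q]]] or [T [F ( [E [T [F s]]] )]]] or [T [F s]]]

7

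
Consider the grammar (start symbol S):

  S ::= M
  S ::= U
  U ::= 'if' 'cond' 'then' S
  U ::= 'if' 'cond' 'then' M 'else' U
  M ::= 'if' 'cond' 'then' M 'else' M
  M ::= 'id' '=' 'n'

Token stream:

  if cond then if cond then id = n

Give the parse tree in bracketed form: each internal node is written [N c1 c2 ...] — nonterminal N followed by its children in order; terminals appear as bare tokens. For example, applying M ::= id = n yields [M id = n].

[S [U if cond then [S [U if cond then [S [M id = n]]]]]]

S
U
if cond then S
if cond then U
if cond then if cond then S
if cond then if cond then M
if cond then if cond then id = n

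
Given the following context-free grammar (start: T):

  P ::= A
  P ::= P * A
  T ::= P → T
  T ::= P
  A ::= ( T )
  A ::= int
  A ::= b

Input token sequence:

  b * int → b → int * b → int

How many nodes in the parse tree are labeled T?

[T [P [P [A b]] * [A int]] → [T [P [A b]] → [T [P [P [A int]] * [A b]] → [T [P [A int]]]]]]

4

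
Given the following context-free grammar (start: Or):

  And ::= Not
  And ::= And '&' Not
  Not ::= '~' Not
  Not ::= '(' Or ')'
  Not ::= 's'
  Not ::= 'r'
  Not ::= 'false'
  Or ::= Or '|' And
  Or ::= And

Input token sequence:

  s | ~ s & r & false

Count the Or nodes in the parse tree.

2

[Or [Or [And [Not s]]] | [And [And [And [Not ~ [Not s]]] & [Not r]] & [Not false]]]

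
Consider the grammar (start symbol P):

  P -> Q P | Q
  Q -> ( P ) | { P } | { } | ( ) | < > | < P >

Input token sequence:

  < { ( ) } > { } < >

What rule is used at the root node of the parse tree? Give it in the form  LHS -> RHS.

P -> Q P

[P [Q < [P [Q { [P [Q ( )]] }]] >] [P [Q { }] [P [Q < >]]]]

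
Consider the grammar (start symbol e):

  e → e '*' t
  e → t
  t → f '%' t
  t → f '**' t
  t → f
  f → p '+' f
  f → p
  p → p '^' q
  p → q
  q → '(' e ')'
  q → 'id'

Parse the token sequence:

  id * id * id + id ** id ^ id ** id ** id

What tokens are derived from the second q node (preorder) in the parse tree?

id

[e [e [e [t [f [p [q id]]]]] * [t [f [p [q id]]]]] * [t [f [p [q id]] + [f [p [q id]]]] ** [t [f [p [p [q id]] ^ [q id]]] ** [t [f [p [q id]]] ** [t [f [p [q id]]]]]]]]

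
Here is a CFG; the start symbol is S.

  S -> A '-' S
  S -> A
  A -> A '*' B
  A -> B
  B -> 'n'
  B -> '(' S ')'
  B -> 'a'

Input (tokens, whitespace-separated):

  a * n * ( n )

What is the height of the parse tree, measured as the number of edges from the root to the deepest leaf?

6

[S [A [A [A [B a]] * [B n]] * [B ( [S [A [B n]]] )]]]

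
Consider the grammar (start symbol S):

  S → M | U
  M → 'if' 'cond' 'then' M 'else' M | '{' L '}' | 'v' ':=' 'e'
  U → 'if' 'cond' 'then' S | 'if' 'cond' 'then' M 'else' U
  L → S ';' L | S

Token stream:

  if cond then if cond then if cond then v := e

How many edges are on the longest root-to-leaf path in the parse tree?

[S [U if cond then [S [U if cond then [S [U if cond then [S [M v := e]]]]]]]]

8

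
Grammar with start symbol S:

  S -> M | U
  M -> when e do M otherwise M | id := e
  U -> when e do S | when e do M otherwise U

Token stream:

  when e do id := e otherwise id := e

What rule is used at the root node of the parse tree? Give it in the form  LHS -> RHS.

[S [M when e do [M id := e] otherwise [M id := e]]]

S -> M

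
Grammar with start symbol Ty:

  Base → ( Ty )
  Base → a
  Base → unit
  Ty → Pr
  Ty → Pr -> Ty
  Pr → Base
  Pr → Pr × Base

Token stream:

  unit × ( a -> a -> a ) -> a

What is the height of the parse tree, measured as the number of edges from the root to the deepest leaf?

[Ty [Pr [Pr [Base unit]] × [Base ( [Ty [Pr [Base a]] -> [Ty [Pr [Base a]] -> [Ty [Pr [Base a]]]]] )]] -> [Ty [Pr [Base a]]]]

8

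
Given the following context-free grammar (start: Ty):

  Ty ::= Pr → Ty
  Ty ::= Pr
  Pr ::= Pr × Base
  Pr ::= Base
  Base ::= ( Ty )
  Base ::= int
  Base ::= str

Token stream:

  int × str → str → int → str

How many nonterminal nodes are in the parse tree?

14

[Ty [Pr [Pr [Base int]] × [Base str]] → [Ty [Pr [Base str]] → [Ty [Pr [Base int]] → [Ty [Pr [Base str]]]]]]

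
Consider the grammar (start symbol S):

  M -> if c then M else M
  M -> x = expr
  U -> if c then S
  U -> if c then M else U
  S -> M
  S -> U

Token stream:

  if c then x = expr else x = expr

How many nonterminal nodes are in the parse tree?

4

[S [M if c then [M x = expr] else [M x = expr]]]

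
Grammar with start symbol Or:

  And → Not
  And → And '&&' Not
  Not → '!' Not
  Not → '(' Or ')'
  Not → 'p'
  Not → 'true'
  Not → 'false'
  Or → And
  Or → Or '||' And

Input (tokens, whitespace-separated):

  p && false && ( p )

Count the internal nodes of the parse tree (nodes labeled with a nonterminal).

[Or [And [And [And [Not p]] && [Not false]] && [Not ( [Or [And [Not p]]] )]]]

10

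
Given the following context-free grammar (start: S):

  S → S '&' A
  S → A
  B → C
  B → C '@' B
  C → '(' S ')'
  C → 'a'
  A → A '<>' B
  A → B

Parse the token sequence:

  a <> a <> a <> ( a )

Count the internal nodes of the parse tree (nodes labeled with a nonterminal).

[S [A [A [A [A [B [C a]]] <> [B [C a]]] <> [B [C a]]] <> [B [C ( [S [A [B [C a]]]] )]]]]

17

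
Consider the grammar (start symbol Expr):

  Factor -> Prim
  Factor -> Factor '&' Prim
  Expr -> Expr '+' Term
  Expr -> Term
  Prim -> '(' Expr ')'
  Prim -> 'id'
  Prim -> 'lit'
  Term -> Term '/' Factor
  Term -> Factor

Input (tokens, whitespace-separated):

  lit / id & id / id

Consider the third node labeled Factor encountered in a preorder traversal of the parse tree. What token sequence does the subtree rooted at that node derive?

id

[Expr [Term [Term [Term [Factor [Prim lit]]] / [Factor [Factor [Prim id]] & [Prim id]]] / [Factor [Prim id]]]]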